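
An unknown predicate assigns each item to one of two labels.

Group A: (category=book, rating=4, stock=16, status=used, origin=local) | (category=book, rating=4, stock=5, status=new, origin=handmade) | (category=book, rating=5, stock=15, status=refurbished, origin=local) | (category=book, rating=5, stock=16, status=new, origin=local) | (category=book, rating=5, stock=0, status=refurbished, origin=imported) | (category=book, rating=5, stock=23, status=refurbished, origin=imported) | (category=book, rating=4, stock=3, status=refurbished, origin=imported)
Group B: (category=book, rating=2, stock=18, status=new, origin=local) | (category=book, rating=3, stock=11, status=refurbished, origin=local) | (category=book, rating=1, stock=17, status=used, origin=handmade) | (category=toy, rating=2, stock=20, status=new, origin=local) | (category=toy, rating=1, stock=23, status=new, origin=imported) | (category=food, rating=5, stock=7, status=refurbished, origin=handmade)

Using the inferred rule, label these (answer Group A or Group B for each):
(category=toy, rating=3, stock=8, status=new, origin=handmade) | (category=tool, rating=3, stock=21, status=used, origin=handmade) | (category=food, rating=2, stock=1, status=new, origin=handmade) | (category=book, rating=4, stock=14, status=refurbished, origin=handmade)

The common property of the 'Group A' items is: category is book AND rating ≥ 4. No 'Group B' item has it.

Group B, Group B, Group B, Group A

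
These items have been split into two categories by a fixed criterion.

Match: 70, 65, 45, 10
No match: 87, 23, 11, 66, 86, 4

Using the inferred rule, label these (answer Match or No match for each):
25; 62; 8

Match, No match, No match

Every 'Match' example satisfies: multiple of 5. None of the 'No match' examples do.
25: Match (25 = 5·5).
62: No match (62 = 5·12 + 2).
8: No match (8 = 5·1 + 3).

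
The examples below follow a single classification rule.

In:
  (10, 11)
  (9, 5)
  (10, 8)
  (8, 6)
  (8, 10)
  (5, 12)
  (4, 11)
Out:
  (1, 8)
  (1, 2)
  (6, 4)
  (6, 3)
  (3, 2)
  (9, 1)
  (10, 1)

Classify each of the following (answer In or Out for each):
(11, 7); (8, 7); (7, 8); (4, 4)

In, In, In, Out

All 'In' examples share one property — sum ≥ 14 — and every 'Out' example lacks it.
(11, 7): 11+7 = 18 — satisfies this, so In. (8, 7): 8+7 = 15 — satisfies this, so In. (7, 8): 7+8 = 15 — satisfies this, so In. (4, 4): 4+4 = 8 — doesn't qualify, so Out.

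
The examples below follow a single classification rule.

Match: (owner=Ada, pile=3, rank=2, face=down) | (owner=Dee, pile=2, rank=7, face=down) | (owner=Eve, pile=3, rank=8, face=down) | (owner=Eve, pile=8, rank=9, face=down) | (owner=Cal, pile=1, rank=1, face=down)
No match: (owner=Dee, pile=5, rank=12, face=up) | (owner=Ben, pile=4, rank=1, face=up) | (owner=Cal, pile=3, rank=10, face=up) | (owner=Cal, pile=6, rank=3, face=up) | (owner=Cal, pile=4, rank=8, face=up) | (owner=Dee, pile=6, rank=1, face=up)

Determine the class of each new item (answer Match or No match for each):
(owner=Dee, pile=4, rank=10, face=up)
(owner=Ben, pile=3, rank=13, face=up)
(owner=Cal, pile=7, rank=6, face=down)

Checking candidate rules against both groups, what survives is: face is down.
(owner=Dee, pile=4, rank=10, face=up) — face is up, hence No match.
(owner=Ben, pile=3, rank=13, face=up) — face is up, hence No match.
(owner=Cal, pile=7, rank=6, face=down) — face is down, hence Match.

No match, No match, Match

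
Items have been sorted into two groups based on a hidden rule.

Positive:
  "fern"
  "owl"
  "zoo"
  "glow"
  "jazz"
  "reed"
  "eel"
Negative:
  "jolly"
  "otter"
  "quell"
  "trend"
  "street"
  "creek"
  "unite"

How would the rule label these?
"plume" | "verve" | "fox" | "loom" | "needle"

Negative, Negative, Positive, Positive, Negative

Rule: length ≤ 4. This holds for each 'Positive' example and fails for each 'Negative' one.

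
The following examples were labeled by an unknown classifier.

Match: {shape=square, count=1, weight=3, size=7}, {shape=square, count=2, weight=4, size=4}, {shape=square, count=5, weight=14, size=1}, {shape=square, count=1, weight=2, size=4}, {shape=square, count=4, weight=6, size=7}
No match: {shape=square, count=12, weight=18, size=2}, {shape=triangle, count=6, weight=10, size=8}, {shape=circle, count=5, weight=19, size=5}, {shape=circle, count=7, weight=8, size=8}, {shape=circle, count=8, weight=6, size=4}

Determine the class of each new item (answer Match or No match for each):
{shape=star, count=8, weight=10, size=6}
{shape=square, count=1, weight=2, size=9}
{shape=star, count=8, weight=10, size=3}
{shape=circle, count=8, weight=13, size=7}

'Match' ⟺ shape is square AND count ≤ 5.
{shape=star, count=8, weight=10, size=6}: shape is star, count = 8 — fails the rule, so No match. {shape=square, count=1, weight=2, size=9}: shape is square, count = 1 — meets the rule, so Match. {shape=star, count=8, weight=10, size=3}: shape is star, count = 8 — fails the rule, so No match. {shape=circle, count=8, weight=13, size=7}: shape is circle, count = 8 — fails the rule, so No match.

No match, Match, No match, No match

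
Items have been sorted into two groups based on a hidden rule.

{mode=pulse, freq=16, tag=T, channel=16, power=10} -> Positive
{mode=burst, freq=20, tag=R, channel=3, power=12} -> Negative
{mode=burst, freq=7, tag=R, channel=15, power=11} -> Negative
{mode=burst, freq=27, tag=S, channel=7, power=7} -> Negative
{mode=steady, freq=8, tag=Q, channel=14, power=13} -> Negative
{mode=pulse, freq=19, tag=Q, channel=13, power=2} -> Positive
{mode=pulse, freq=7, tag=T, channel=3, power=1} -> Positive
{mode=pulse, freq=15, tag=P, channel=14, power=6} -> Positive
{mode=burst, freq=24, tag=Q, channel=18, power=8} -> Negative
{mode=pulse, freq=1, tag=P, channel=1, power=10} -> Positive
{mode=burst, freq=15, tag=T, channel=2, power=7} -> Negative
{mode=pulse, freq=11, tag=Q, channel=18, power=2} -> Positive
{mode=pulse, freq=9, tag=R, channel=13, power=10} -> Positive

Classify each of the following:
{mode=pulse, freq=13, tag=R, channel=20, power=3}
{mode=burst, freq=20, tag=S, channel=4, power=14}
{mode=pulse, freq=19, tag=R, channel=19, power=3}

Positive, Negative, Positive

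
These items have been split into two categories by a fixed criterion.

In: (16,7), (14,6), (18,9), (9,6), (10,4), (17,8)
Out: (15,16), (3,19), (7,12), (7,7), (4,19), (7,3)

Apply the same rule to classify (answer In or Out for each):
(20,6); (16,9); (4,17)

In, In, Out

A rule that fits every label: first > second AND sum ≥ 14 — true of each 'In' example, false of each 'Out' one.
(20,6): 20 > 6, 20+6 = 26 — qualifies, so In.
(16,9): 16 > 9, 16+9 = 25 — qualifies, so In.
(4,17): 4 < 17, 4+17 = 21 — fails this test, so Out.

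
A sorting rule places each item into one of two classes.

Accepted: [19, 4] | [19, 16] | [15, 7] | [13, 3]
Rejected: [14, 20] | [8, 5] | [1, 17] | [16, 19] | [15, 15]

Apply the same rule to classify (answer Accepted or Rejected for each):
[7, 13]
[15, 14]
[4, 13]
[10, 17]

Rejected, Accepted, Rejected, Rejected

The simplest hypothesis consistent with all the labels is: first > second AND first is odd.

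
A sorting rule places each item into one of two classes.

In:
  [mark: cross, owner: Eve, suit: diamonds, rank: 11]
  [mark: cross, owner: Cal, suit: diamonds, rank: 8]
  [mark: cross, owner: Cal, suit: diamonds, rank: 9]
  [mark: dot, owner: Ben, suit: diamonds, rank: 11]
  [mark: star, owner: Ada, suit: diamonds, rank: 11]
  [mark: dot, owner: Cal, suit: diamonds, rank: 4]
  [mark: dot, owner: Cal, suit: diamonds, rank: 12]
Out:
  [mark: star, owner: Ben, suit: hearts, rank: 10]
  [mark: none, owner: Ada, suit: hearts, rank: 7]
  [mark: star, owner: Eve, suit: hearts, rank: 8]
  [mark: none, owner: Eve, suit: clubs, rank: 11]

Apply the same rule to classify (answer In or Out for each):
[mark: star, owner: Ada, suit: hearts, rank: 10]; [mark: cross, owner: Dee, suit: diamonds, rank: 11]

Out, In

The common property of the 'In' items is: suit is diamonds. No 'Out' item has it.
Out: [mark: star, owner: Ada, suit: hearts, rank: 10], since suit is hearts.
In: [mark: cross, owner: Dee, suit: diamonds, rank: 11], since suit is diamonds.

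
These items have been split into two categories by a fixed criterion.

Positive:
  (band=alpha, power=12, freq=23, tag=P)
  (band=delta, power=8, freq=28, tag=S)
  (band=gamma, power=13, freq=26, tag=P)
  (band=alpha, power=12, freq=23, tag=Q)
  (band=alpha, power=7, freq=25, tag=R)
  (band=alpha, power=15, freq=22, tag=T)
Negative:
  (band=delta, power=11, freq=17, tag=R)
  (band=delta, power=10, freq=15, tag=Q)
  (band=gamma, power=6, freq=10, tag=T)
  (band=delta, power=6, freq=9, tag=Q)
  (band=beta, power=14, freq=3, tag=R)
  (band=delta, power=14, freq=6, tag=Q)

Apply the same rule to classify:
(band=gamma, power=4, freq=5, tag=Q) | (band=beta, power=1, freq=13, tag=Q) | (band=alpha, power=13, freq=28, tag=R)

Negative, Negative, Positive

The rule appears to be: freq ≥ 22.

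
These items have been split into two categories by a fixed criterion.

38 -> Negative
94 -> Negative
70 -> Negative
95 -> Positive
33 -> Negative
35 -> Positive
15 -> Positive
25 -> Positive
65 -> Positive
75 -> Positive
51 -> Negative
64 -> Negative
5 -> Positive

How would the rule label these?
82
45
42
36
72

The simplest hypothesis consistent with all the labels is: ends in digit 5.

Negative, Positive, Negative, Negative, Negative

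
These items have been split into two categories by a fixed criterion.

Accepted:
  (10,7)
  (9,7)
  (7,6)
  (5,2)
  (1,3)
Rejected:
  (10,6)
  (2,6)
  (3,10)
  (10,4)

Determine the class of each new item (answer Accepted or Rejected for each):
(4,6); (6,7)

All 'Accepted' examples share one property — |first − second| ≤ 3 — and every 'Rejected' example lacks it.
(4,6) — |4−6| = 2, hence Accepted. (6,7) — |6−7| = 1, hence Accepted.

Accepted, Accepted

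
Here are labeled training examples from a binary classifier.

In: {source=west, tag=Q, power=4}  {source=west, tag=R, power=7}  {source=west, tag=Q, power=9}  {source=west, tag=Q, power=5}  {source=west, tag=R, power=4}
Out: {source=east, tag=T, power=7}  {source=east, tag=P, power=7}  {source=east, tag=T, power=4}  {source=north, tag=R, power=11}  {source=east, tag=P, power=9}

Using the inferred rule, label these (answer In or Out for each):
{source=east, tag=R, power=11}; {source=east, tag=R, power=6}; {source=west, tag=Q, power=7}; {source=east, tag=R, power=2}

Looking at the examples, the only property every 'In' case has and every 'Out' case lacks is: source is west.
{source=east, tag=R, power=11}: source is east, does not satisfy this → Out. {source=east, tag=R, power=6}: source is east, does not satisfy this → Out. {source=west, tag=Q, power=7}: source is west, matches → In. {source=east, tag=R, power=2}: source is east, does not satisfy this → Out.

Out, Out, In, Out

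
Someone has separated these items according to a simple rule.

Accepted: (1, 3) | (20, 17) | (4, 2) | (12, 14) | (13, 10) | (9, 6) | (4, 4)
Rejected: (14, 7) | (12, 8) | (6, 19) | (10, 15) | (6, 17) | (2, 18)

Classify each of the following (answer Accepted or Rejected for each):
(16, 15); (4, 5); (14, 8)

Accepted, Accepted, Rejected

The distinguishing property — |first − second| ≤ 3 — holds for all the 'Accepted' cases and none of the 'Rejected' cases.
(16, 15) → |16−15| = 1 → Accepted.
(4, 5) → |4−5| = 1 → Accepted.
(14, 8) → |14−8| = 6 → Rejected.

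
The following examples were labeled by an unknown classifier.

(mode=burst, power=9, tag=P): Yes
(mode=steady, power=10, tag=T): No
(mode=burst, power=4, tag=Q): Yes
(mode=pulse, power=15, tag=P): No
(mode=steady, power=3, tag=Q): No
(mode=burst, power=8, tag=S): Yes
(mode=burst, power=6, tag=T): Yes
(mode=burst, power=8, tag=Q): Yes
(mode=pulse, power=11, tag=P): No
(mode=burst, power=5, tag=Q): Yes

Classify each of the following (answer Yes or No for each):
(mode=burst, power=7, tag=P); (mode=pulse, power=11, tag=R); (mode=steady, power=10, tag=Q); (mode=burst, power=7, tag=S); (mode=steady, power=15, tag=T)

Yes, No, No, Yes, No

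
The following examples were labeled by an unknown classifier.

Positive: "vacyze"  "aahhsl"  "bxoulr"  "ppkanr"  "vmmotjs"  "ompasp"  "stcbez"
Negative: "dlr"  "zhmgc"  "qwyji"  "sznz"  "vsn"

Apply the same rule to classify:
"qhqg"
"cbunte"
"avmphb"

Negative, Positive, Positive

A rule that fits every label: length ≥ 6 — true of each 'Positive' example, false of each 'Negative' one.
"qhqg" — length 4, hence Negative. "cbunte" — length 6, hence Positive. "avmphb" — length 6, hence Positive.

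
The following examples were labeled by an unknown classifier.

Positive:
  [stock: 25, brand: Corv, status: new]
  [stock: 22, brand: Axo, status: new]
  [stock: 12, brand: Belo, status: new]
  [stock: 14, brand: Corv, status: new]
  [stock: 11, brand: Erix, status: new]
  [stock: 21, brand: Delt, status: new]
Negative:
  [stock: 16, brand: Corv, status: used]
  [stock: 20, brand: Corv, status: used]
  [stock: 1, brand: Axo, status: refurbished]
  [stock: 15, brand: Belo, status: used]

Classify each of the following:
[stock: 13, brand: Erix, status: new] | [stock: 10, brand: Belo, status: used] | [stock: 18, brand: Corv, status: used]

Positive, Negative, Negative

The common property of the 'Positive' items is: status is new. No 'Negative' item has it.
[stock: 13, brand: Erix, status: new]: status is new, has this property → Positive.
[stock: 10, brand: Belo, status: used]: status is used, doesn't match → Negative.
[stock: 18, brand: Corv, status: used]: status is used, doesn't match → Negative.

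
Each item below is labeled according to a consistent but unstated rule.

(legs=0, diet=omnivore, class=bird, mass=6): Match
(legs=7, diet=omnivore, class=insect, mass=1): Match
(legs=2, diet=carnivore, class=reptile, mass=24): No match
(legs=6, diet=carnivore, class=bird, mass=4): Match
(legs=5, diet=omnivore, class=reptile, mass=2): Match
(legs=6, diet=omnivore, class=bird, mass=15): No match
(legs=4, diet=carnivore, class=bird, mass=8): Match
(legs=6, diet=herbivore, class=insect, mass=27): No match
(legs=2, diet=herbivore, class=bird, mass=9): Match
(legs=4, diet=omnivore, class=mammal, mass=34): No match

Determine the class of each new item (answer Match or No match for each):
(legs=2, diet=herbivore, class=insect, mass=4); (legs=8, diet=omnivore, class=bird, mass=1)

Match, Match

The simplest hypothesis consistent with all the labels is: mass ≤ 9.
(legs=2, diet=herbivore, class=insect, mass=4) — mass = 4, hence Match.
(legs=8, diet=omnivore, class=bird, mass=1) — mass = 1, hence Match.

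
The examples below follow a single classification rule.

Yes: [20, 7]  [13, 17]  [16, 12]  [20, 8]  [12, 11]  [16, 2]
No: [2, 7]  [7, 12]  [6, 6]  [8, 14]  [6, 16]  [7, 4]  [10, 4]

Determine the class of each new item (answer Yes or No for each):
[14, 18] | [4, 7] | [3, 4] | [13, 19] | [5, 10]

The distinguishing property — first ≥ 11 — holds for all the 'Yes' cases and none of the 'No' cases.
[14, 18] — first 14, hence Yes. [4, 7] — first 4, hence No. [3, 4] — first 3, hence No. [13, 19] — first 13, hence Yes. [5, 10] — first 5, hence No.

Yes, No, No, Yes, No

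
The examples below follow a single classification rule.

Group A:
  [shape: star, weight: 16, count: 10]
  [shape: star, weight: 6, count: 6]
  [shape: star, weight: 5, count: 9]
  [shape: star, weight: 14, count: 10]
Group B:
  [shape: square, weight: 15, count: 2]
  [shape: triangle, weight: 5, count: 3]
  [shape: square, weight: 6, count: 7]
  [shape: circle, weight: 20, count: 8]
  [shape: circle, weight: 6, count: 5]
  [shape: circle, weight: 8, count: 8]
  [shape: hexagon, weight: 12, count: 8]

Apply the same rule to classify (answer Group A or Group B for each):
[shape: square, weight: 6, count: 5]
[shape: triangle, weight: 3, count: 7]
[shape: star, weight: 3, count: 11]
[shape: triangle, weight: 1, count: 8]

Group B, Group B, Group A, Group B

Checking candidate rules against both groups, what survives is: shape is star.
Group B: [shape: square, weight: 6, count: 5], since shape is square. Group B: [shape: triangle, weight: 3, count: 7], since shape is triangle. Group A: [shape: star, weight: 3, count: 11], since shape is star. Group B: [shape: triangle, weight: 1, count: 8], since shape is triangle.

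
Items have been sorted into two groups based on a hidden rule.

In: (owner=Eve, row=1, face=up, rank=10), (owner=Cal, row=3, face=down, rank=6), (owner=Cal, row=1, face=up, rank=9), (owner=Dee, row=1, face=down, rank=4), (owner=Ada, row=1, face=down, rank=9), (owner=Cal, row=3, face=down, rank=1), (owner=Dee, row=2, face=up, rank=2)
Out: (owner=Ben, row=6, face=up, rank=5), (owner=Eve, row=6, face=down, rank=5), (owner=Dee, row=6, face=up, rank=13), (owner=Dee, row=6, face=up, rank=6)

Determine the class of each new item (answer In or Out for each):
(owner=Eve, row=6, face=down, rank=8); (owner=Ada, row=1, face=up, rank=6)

All 'In' examples share one property — row ≤ 3 — and every 'Out' example lacks it.
(owner=Eve, row=6, face=down, rank=8): row = 6, fails the rule → Out.
(owner=Ada, row=1, face=up, rank=6): row = 1, passes → In.

Out, In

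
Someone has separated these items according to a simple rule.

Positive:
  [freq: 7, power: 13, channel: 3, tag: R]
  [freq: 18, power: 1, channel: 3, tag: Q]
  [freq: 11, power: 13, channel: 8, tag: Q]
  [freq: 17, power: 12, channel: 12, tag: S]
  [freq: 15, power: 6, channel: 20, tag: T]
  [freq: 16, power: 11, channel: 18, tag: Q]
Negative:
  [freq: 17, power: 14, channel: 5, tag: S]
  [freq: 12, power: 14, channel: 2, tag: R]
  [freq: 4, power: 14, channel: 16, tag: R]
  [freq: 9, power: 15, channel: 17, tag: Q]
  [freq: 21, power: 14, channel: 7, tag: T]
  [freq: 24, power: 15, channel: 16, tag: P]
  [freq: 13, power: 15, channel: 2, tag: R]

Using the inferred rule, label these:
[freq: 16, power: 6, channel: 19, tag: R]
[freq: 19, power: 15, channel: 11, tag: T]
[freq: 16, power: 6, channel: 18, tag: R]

Positive, Negative, Positive

'Positive' ⟺ power ≤ 13.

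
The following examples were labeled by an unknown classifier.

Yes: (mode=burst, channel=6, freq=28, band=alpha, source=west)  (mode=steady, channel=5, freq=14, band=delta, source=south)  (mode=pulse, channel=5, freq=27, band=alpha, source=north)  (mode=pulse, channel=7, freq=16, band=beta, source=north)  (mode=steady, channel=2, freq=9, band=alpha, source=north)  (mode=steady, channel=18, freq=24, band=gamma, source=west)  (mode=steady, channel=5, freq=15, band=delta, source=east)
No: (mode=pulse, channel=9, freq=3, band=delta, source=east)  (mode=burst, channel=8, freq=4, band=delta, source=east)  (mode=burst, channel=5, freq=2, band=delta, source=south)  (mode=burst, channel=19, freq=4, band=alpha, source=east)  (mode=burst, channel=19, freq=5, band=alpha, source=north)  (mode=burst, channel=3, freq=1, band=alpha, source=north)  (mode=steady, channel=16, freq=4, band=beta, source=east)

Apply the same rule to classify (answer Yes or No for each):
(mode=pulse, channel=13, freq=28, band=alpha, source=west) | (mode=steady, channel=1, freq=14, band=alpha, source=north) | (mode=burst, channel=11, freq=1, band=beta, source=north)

Yes, Yes, No

A rule that fits every label: freq ≥ 9 — true of each 'Yes' example, false of each 'No' one.
(mode=pulse, channel=13, freq=28, band=alpha, source=west) — freq = 28, hence Yes.
(mode=steady, channel=1, freq=14, band=alpha, source=north) — freq = 14, hence Yes.
(mode=burst, channel=11, freq=1, band=beta, source=north) — freq = 1, hence No.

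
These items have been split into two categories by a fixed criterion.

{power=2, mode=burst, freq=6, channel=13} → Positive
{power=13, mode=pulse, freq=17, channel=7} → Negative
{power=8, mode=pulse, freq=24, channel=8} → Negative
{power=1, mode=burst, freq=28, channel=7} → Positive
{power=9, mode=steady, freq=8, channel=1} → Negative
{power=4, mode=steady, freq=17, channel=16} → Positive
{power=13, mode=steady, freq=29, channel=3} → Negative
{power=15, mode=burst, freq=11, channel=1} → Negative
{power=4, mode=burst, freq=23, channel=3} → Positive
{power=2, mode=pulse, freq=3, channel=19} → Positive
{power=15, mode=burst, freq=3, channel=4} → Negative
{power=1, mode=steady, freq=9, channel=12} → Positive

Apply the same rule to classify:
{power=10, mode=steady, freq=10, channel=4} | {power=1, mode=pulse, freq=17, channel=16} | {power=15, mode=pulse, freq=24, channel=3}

Negative, Positive, Negative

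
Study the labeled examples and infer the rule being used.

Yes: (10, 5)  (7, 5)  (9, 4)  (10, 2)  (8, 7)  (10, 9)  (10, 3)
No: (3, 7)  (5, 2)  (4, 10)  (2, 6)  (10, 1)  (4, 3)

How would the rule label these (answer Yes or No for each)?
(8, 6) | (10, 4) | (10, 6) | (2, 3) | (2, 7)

Yes, Yes, Yes, No, No

The distinguishing property — first > second AND sum ≥ 12 — holds for all the 'Yes' cases and none of the 'No' cases.
(8, 6): 8 > 6, 8+6 = 14, passes → Yes. (10, 4): 10 > 4, 10+4 = 14, passes → Yes. (10, 6): 10 > 6, 10+6 = 16, passes → Yes. (2, 3): 2 < 3, 2+3 = 5, fails this test → No. (2, 7): 2 < 7, 2+7 = 9, fails this test → No.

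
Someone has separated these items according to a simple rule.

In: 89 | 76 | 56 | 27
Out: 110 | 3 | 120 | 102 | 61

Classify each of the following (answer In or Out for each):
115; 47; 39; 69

Out, In, In, In

The distinguishing property — digit sum ≥ 8 — holds for all the 'In' cases and none of the 'Out' cases.
Out: 115, since digit sum 1+1+5 = 7.
In: 47, since digit sum 4+7 = 11.
In: 39, since digit sum 3+9 = 12.
In: 69, since digit sum 6+9 = 15.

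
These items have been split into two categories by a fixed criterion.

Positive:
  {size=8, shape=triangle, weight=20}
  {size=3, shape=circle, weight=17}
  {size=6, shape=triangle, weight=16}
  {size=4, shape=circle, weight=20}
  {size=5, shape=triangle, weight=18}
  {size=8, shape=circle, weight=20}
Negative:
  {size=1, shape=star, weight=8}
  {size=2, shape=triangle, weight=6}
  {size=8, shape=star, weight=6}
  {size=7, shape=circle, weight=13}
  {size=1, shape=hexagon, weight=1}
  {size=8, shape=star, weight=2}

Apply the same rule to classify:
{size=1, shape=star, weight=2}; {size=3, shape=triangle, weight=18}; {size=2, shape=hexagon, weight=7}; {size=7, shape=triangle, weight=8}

Negative, Positive, Negative, Negative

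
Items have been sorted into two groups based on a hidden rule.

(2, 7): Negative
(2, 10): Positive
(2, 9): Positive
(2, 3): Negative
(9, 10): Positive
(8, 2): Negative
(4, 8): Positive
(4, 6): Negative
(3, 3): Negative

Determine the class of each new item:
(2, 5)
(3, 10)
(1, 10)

Negative, Positive, Positive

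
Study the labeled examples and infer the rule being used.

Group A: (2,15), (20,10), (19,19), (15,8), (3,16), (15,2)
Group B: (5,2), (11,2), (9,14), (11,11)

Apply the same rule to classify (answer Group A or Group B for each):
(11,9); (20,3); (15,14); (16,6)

Group B, Group A, Group A, Group A

The pattern is that an item is 'Group A' exactly when: max ≥ 15.
Group B: (11,9), since max 11.
Group A: (20,3), since max 20.
Group A: (15,14), since max 15.
Group A: (16,6), since max 16.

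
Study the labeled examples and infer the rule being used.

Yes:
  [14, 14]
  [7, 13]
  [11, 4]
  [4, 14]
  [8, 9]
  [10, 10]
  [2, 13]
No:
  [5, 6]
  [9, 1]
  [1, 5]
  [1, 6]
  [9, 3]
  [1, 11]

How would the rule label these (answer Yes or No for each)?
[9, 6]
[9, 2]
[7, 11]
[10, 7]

The distinguishing property — sum ≥ 15 — holds for all the 'Yes' cases and none of the 'No' cases.
[9, 6] → 9+6 = 15 → Yes.
[9, 2] → 9+2 = 11 → No.
[7, 11] → 7+11 = 18 → Yes.
[10, 7] → 10+7 = 17 → Yes.

Yes, No, Yes, Yes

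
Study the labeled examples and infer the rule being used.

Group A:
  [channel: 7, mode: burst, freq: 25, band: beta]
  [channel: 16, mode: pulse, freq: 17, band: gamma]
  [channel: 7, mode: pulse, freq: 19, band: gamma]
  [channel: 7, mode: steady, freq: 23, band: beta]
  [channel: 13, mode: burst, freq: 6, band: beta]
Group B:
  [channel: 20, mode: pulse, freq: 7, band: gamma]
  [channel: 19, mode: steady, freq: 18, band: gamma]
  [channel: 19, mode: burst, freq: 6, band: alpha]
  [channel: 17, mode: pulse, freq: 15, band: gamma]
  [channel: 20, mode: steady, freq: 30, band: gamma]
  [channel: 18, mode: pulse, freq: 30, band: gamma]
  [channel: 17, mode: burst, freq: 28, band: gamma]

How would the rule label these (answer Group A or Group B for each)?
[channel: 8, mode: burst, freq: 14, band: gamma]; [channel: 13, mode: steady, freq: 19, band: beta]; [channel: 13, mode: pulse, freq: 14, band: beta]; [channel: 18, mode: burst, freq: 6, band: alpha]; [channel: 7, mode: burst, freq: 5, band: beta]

Group A, Group A, Group A, Group B, Group A

All 'Group A' examples share one property — channel ≤ 16 — and every 'Group B' example lacks it.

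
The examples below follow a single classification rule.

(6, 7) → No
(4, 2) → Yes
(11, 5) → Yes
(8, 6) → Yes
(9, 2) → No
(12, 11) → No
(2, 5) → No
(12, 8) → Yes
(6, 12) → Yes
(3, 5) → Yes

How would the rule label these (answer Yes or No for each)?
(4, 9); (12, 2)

No, Yes

Every 'Yes' example satisfies: sum is even. None of the 'No' examples do.
(4, 9): 4+9 = 13 — doesn't match, so No.
(12, 2): 12+2 = 14 — matches, so Yes.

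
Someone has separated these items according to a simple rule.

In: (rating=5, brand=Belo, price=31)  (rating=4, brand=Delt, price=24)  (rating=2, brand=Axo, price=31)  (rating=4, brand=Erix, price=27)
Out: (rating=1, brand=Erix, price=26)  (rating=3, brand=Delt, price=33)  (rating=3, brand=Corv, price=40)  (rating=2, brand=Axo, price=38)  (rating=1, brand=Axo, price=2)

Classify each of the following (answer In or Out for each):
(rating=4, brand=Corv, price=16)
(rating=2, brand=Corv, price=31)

A rule that fits every label: price ≤ 31 AND rating ≥ 2 — true of each 'In' example, false of each 'Out' one.
(rating=4, brand=Corv, price=16): In (price = 16, rating = 4).
(rating=2, brand=Corv, price=31): In (price = 31, rating = 2).

In, In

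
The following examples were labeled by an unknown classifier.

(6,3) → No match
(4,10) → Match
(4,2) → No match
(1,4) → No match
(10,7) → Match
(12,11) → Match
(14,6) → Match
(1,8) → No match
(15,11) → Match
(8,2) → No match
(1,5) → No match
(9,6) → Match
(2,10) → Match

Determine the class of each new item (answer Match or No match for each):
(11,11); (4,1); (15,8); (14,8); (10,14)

The classifier is using: sum ≥ 12.
(11,11): 11+11 = 22, meets the rule → Match. (4,1): 4+1 = 5, fails the rule → No match. (15,8): 15+8 = 23, meets the rule → Match. (14,8): 14+8 = 22, meets the rule → Match. (10,14): 10+14 = 24, meets the rule → Match.

Match, No match, Match, Match, Match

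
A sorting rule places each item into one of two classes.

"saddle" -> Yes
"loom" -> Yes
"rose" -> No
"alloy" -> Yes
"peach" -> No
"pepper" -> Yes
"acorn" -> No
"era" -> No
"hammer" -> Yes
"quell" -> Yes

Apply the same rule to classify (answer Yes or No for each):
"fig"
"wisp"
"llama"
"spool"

The pattern is that an item is 'Yes' exactly when: has a double letter.
"fig" — no doubled letter, hence No.
"wisp" — no doubled letter, hence No.
"llama" — 'll' doubled, hence Yes.
"spool" — 'oo' doubled, hence Yes.

No, No, Yes, Yes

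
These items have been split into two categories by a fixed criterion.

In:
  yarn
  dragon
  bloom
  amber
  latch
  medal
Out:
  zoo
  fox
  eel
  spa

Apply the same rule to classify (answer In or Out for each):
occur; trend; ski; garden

In, In, Out, In

Every 'In' example satisfies: length ≥ 4. None of the 'Out' examples do.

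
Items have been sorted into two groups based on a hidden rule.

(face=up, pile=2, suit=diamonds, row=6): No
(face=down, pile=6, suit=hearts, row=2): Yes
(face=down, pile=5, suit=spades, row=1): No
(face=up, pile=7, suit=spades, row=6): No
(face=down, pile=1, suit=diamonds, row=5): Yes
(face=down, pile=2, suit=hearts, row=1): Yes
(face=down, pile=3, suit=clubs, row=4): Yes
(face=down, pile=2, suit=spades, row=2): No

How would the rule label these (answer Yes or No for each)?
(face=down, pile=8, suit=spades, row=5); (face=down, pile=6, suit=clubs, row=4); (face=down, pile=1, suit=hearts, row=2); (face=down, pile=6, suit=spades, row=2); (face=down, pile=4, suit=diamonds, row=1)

No, Yes, Yes, No, Yes

All 'Yes' examples share one property — face is down AND suit is not spades — and every 'No' example lacks it.
(face=down, pile=8, suit=spades, row=5): face is down, suit is spades — fails the rule, so No. (face=down, pile=6, suit=clubs, row=4): face is down, suit is clubs — fits, so Yes. (face=down, pile=1, suit=hearts, row=2): face is down, suit is hearts — fits, so Yes. (face=down, pile=6, suit=spades, row=2): face is down, suit is spades — fails the rule, so No. (face=down, pile=4, suit=diamonds, row=1): face is down, suit is diamonds — fits, so Yes.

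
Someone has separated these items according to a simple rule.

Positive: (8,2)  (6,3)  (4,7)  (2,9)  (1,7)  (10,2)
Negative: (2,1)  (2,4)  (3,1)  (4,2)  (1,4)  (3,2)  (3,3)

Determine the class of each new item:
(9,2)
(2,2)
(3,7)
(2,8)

Positive, Negative, Positive, Positive

The simplest hypothesis consistent with all the labels is: sum ≥ 8.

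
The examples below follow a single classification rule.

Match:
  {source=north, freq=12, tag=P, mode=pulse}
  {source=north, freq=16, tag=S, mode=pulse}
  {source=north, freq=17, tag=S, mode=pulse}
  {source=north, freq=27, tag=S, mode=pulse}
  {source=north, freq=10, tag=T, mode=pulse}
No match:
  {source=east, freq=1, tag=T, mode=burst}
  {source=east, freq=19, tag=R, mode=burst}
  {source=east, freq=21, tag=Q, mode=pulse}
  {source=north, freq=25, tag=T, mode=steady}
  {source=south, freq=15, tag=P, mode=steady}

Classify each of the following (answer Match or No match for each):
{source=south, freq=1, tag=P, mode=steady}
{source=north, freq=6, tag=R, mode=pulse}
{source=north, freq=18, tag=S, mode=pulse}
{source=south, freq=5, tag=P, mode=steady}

No match, Match, Match, No match

The pattern is that an item is 'Match' exactly when: mode is pulse AND source is north.
No match: {source=south, freq=1, tag=P, mode=steady}, since mode is steady, source is south. Match: {source=north, freq=6, tag=R, mode=pulse}, since mode is pulse, source is north. Match: {source=north, freq=18, tag=S, mode=pulse}, since mode is pulse, source is north. No match: {source=south, freq=5, tag=P, mode=steady}, since mode is steady, source is south.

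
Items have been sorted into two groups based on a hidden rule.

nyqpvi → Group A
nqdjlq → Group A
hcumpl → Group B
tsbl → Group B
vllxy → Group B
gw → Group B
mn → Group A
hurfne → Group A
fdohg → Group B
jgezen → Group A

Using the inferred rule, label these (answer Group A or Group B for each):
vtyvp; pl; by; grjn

Group B, Group B, Group B, Group A

Looking at the examples, the only property every 'Group A' case has and every 'Group B' case lacks is: contains 'n'.
vtyvp: no 'n' — lacks this property, so Group B. pl: no 'n' — lacks this property, so Group B. by: no 'n' — lacks this property, so Group B. grjn: has 'n' — checks out, so Group A.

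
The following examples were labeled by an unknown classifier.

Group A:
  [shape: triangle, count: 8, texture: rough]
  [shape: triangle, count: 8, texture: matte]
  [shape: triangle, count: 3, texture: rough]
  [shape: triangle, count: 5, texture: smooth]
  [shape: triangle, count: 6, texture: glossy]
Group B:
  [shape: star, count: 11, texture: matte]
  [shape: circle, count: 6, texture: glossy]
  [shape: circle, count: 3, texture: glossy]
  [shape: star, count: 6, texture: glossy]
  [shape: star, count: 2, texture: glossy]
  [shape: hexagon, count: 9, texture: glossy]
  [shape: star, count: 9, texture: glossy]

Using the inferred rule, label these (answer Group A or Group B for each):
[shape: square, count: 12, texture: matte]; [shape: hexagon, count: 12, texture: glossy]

Group B, Group B

The distinguishing property — shape is triangle — holds for all the 'Group A' cases and none of the 'Group B' cases.
[shape: square, count: 12, texture: matte]: shape is square — does not fit, so Group B.
[shape: hexagon, count: 12, texture: glossy]: shape is hexagon — does not fit, so Group B.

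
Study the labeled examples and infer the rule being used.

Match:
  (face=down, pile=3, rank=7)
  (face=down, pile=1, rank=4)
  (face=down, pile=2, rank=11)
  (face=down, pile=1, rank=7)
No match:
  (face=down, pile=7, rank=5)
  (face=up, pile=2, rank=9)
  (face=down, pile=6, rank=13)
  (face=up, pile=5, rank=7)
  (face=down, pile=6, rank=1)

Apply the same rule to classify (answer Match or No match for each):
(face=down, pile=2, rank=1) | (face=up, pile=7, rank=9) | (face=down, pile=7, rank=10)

Match, No match, No match

The distinguishing property — face is down AND pile ≤ 3 — holds for all the 'Match' cases and none of the 'No match' cases.
(face=down, pile=2, rank=1): Match (face is down, pile = 2). (face=up, pile=7, rank=9): No match (face is up, pile = 7). (face=down, pile=7, rank=10): No match (face is down, pile = 7).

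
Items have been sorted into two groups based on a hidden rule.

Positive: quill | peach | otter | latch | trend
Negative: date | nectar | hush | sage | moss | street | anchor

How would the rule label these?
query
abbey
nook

Positive, Positive, Negative

Every 'Positive' example satisfies: odd length. None of the 'Negative' examples do.
query: length 5, checks out → Positive. abbey: length 5, checks out → Positive. nook: length 4, doesn't qualify → Negative.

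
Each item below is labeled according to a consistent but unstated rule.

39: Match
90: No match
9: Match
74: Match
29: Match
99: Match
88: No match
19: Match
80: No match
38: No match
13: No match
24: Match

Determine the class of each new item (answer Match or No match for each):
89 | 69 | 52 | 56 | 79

Match, Match, No match, No match, Match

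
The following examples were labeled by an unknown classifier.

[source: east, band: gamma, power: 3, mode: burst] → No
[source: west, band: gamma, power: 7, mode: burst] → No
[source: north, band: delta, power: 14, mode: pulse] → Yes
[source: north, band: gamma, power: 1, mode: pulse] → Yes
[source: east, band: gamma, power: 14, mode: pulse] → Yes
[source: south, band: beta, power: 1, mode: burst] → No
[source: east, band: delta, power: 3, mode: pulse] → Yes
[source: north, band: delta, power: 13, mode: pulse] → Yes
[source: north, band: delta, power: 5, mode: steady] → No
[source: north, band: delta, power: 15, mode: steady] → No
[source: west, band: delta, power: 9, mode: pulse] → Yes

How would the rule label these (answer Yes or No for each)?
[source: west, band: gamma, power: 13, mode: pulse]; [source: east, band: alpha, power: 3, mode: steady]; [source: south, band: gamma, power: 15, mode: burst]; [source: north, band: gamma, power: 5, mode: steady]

Comparing the two groups points to one rule — mode is pulse.
[source: west, band: gamma, power: 13, mode: pulse] → mode is pulse → Yes.
[source: east, band: alpha, power: 3, mode: steady] → mode is steady → No.
[source: south, band: gamma, power: 15, mode: burst] → mode is burst → No.
[source: north, band: gamma, power: 5, mode: steady] → mode is steady → No.

Yes, No, No, No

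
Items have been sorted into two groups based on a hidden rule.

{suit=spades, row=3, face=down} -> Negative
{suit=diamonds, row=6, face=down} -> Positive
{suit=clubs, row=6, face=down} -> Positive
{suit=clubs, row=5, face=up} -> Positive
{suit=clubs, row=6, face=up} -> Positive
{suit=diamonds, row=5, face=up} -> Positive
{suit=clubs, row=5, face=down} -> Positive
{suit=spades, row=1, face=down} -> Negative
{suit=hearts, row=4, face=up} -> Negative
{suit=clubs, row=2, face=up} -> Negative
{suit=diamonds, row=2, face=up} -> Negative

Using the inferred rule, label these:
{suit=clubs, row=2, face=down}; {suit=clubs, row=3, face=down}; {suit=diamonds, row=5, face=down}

Negative, Negative, Positive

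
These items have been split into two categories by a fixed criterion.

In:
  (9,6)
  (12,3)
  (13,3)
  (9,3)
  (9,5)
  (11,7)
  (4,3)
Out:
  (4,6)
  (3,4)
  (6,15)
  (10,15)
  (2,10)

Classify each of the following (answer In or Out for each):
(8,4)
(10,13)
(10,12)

The rule appears to be: first > second.
(8,4) → 8 > 4 → In.
(10,13) → 10 < 13 → Out.
(10,12) → 10 < 12 → Out.

In, Out, Out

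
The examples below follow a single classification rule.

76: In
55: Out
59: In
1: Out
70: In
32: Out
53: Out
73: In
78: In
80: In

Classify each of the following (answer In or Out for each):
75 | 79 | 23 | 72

A rule that fits every label: at least 59 — true of each 'In' example, false of each 'Out' one.
75: 75 ≥ 59, passes → In. 79: 79 ≥ 59, passes → In. 23: 23 < 59, doesn't match → Out. 72: 72 ≥ 59, passes → In.

In, In, Out, In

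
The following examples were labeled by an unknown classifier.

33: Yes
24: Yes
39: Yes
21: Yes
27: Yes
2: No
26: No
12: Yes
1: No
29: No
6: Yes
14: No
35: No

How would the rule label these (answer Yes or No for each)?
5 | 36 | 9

No, Yes, Yes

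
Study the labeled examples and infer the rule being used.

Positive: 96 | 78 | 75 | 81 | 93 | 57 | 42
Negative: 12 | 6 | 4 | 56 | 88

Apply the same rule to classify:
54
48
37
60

The distinguishing property — multiple of 3 AND at least 42 — holds for all the 'Positive' cases and none of the 'Negative' cases.
54 — 54 = 3·18, 54 ≥ 42, hence Positive. 48 — 48 = 3·16, 48 ≥ 42, hence Positive. 37 — 37 = 3·12 + 1, 37 < 42, hence Negative. 60 — 60 = 3·20, 60 ≥ 42, hence Positive.

Positive, Positive, Negative, Positive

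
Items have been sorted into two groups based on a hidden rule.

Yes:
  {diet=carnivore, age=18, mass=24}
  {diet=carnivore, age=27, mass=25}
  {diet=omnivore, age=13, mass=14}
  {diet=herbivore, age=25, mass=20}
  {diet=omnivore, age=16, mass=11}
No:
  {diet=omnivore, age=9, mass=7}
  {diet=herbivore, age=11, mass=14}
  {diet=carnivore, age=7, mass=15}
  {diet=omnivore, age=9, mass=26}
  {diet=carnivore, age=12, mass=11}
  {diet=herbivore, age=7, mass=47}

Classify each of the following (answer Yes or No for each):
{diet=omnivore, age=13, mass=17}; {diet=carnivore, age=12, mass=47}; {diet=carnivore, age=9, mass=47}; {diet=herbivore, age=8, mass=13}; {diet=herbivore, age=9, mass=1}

The pattern is that an item is 'Yes' exactly when: age ≥ 13.
{diet=omnivore, age=13, mass=17}: age = 13, checks out → Yes.
{diet=carnivore, age=12, mass=47}: age = 12, fails the rule → No.
{diet=carnivore, age=9, mass=47}: age = 9, fails the rule → No.
{diet=herbivore, age=8, mass=13}: age = 8, fails the rule → No.
{diet=herbivore, age=9, mass=1}: age = 9, fails the rule → No.

Yes, No, No, No, No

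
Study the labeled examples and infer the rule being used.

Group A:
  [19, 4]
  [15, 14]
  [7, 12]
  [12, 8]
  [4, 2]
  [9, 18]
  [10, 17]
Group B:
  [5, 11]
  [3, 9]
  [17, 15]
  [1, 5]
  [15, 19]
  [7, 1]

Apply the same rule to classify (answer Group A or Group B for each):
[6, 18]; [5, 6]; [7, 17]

The simplest hypothesis consistent with all the labels is: product is even.
[6, 18] — 6·18 = 108, hence Group A.
[5, 6] — 5·6 = 30, hence Group A.
[7, 17] — 7·17 = 119, hence Group B.

Group A, Group A, Group B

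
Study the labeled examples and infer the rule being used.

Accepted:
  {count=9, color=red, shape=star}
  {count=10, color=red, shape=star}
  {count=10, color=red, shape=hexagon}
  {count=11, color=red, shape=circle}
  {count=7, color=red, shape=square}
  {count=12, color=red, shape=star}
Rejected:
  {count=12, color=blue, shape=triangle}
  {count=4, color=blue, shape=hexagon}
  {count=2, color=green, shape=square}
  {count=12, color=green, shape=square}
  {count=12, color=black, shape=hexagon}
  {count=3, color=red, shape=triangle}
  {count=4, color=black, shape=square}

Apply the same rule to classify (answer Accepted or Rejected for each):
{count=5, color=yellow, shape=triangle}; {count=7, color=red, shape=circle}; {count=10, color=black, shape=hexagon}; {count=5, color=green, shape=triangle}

Rejected, Accepted, Rejected, Rejected

The common property of the 'Accepted' items is: color is red AND count ≥ 4. No 'Rejected' item has it.
{count=5, color=yellow, shape=triangle} → color is yellow, count = 5 → Rejected. {count=7, color=red, shape=circle} → color is red, count = 7 → Accepted. {count=10, color=black, shape=hexagon} → color is black, count = 10 → Rejected. {count=5, color=green, shape=triangle} → color is green, count = 5 → Rejected.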